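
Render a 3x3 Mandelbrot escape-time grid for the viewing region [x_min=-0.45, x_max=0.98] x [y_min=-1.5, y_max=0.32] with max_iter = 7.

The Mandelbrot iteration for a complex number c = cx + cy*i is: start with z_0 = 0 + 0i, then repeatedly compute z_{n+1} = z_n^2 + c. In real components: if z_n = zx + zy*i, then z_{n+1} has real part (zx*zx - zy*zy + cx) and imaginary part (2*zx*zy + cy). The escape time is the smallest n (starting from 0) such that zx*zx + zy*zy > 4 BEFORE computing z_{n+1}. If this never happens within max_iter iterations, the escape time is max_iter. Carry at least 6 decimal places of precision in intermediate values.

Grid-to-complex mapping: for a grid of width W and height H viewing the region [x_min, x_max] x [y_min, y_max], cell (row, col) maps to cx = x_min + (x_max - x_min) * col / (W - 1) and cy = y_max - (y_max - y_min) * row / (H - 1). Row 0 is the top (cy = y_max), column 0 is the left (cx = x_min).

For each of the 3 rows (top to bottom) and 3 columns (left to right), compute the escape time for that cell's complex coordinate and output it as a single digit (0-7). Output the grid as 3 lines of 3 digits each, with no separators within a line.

(row=0, col=0): c = -0.4500 + 0.3200i → escape time 7
(row=0, col=1): c = 0.2650 + 0.3200i → escape time 7
(row=0, col=2): c = 0.9800 + 0.3200i → escape time 2
(row=1, col=0): c = -0.4500 + -0.5900i → escape time 7
(row=1, col=1): c = 0.2650 + -0.5900i → escape time 7
(row=1, col=2): c = 0.9800 + -0.5900i → escape time 2
(row=2, col=0): c = -0.4500 + -1.5000i → escape time 2
(row=2, col=1): c = 0.2650 + -1.5000i → escape time 2
(row=2, col=2): c = 0.9800 + -1.5000i → escape time 2

Answer: 772
772
222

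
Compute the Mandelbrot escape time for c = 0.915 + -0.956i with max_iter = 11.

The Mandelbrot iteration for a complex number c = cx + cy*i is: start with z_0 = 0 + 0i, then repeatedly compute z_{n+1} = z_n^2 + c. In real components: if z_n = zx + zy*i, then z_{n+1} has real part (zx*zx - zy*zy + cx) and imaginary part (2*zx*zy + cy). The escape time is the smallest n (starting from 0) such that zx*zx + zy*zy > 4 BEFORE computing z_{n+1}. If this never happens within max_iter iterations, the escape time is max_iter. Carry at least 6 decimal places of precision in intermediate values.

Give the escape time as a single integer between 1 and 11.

Answer: 2

Derivation:
z_0 = 0 + 0i, c = 0.9150 + -0.9560i
Iter 1: z = 0.9150 + -0.9560i, |z|^2 = 1.7512
Iter 2: z = 0.8383 + -2.7055i, |z|^2 = 8.0224
Escaped at iteration 2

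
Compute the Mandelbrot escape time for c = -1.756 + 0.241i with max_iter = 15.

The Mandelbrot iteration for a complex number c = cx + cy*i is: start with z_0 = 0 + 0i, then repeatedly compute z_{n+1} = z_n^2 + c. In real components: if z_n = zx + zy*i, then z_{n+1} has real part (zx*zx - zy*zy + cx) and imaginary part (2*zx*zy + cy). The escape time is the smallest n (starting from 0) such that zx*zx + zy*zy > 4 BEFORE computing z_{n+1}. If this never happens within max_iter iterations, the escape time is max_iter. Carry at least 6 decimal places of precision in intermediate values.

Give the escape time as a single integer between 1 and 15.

z_0 = 0 + 0i, c = -1.7560 + 0.2410i
Iter 1: z = -1.7560 + 0.2410i, |z|^2 = 3.1416
Iter 2: z = 1.2695 + -0.6054i, |z|^2 = 1.9780
Iter 3: z = -0.5110 + -1.2960i, |z|^2 = 1.9408
Iter 4: z = -3.1746 + 1.5655i, |z|^2 = 12.5289
Escaped at iteration 4

Answer: 4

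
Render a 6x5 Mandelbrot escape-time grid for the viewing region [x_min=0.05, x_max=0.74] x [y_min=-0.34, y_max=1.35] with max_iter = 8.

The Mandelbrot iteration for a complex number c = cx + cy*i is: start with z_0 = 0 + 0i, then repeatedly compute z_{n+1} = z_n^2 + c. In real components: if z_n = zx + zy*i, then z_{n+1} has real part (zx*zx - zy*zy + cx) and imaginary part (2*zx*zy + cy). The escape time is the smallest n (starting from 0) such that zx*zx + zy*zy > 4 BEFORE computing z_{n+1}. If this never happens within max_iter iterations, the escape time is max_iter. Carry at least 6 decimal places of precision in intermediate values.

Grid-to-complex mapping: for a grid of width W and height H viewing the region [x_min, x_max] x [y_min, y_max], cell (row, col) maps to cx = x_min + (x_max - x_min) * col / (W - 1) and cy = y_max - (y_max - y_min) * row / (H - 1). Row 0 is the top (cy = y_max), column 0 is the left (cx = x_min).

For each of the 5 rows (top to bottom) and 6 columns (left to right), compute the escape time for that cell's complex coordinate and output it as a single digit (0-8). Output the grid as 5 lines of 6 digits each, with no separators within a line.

(row=0, col=0): c = 0.0500 + 1.3500i → escape time 2
(row=0, col=1): c = 0.1880 + 1.3500i → escape time 2
(row=0, col=2): c = 0.3260 + 1.3500i → escape time 2
(row=0, col=3): c = 0.4640 + 1.3500i → escape time 2
(row=0, col=4): c = 0.6020 + 1.3500i → escape time 2
(row=0, col=5): c = 0.7400 + 1.3500i → escape time 2
(row=1, col=0): c = 0.0500 + 0.9275i → escape time 6
(row=1, col=1): c = 0.1880 + 0.9275i → escape time 4
(row=1, col=2): c = 0.3260 + 0.9275i → escape time 4
(row=1, col=3): c = 0.4640 + 0.9275i → escape time 3
(row=1, col=4): c = 0.6020 + 0.9275i → escape time 2
(row=1, col=5): c = 0.7400 + 0.9275i → escape time 2
(row=2, col=0): c = 0.0500 + 0.5050i → escape time 8
(row=2, col=1): c = 0.1880 + 0.5050i → escape time 8
(row=2, col=2): c = 0.3260 + 0.5050i → escape time 8
(row=2, col=3): c = 0.4640 + 0.5050i → escape time 5
(row=2, col=4): c = 0.6020 + 0.5050i → escape time 3
(row=2, col=5): c = 0.7400 + 0.5050i → escape time 3
(row=3, col=0): c = 0.0500 + 0.0825i → escape time 8
(row=3, col=1): c = 0.1880 + 0.0825i → escape time 8
(row=3, col=2): c = 0.3260 + 0.0825i → escape time 8
(row=3, col=3): c = 0.4640 + 0.0825i → escape time 5
(row=3, col=4): c = 0.6020 + 0.0825i → escape time 4
(row=3, col=5): c = 0.7400 + 0.0825i → escape time 3
(row=4, col=0): c = 0.0500 + -0.3400i → escape time 8
(row=4, col=1): c = 0.1880 + -0.3400i → escape time 8
(row=4, col=2): c = 0.3260 + -0.3400i → escape time 8
(row=4, col=3): c = 0.4640 + -0.3400i → escape time 8
(row=4, col=4): c = 0.6020 + -0.3400i → escape time 4
(row=4, col=5): c = 0.7400 + -0.3400i → escape time 3

Answer: 222222
644322
888533
888543
888843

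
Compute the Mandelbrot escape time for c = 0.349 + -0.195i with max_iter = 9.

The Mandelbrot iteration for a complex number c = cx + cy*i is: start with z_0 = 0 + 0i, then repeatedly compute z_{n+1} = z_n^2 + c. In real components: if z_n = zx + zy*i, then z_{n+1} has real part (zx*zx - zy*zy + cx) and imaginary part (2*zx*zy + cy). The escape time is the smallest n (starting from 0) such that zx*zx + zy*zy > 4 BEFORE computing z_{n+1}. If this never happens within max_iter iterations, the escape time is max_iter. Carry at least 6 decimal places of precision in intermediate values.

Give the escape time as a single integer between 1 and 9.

Answer: 9

Derivation:
z_0 = 0 + 0i, c = 0.3490 + -0.1950i
Iter 1: z = 0.3490 + -0.1950i, |z|^2 = 0.1598
Iter 2: z = 0.4328 + -0.3311i, |z|^2 = 0.2969
Iter 3: z = 0.4267 + -0.4816i, |z|^2 = 0.4140
Iter 4: z = 0.2991 + -0.6060i, |z|^2 = 0.4566
Iter 5: z = 0.0713 + -0.5575i, |z|^2 = 0.3159
Iter 6: z = 0.0433 + -0.2745i, |z|^2 = 0.0772
Iter 7: z = 0.2755 + -0.2188i, |z|^2 = 0.1238
Iter 8: z = 0.3771 + -0.3156i, |z|^2 = 0.2417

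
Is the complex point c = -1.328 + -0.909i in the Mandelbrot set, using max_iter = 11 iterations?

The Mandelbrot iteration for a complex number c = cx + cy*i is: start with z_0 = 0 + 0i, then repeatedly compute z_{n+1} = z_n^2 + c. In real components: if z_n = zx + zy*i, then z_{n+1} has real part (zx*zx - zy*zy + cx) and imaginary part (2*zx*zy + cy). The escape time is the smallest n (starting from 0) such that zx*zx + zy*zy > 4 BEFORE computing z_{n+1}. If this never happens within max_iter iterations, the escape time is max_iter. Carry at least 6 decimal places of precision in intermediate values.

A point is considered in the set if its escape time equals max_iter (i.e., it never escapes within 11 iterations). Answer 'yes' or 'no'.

z_0 = 0 + 0i, c = -1.3280 + -0.9090i
Iter 1: z = -1.3280 + -0.9090i, |z|^2 = 2.5899
Iter 2: z = -0.3907 + 1.5053i, |z|^2 = 2.4186
Iter 3: z = -3.4413 + -2.0852i, |z|^2 = 16.1907
Escaped at iteration 3

Answer: no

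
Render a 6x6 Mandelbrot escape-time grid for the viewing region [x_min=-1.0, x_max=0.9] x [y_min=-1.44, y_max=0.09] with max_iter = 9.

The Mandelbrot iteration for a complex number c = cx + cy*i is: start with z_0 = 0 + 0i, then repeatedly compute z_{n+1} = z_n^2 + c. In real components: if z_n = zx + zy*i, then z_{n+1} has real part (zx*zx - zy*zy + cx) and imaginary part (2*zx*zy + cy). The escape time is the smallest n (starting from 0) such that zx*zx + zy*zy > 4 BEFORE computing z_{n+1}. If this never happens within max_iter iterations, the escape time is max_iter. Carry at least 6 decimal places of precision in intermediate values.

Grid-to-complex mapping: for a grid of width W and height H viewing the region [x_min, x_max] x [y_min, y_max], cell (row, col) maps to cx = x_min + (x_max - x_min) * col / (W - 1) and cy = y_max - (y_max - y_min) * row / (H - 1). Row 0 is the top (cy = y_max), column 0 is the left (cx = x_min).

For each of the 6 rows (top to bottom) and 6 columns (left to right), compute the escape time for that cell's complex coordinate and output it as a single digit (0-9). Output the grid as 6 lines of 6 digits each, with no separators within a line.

(row=0, col=0): c = -1.0000 + 0.0900i → escape time 9
(row=0, col=1): c = -0.6200 + 0.0900i → escape time 9
(row=0, col=2): c = -0.2400 + 0.0900i → escape time 9
(row=0, col=3): c = 0.1400 + 0.0900i → escape time 9
(row=0, col=4): c = 0.5200 + 0.0900i → escape time 5
(row=0, col=5): c = 0.9000 + 0.0900i → escape time 3
(row=1, col=0): c = -1.0000 + -0.2160i → escape time 9
(row=1, col=1): c = -0.6200 + -0.2160i → escape time 9
(row=1, col=2): c = -0.2400 + -0.2160i → escape time 9
(row=1, col=3): c = 0.1400 + -0.2160i → escape time 9
(row=1, col=4): c = 0.5200 + -0.2160i → escape time 5
(row=1, col=5): c = 0.9000 + -0.2160i → escape time 3
(row=2, col=0): c = -1.0000 + -0.5220i → escape time 5
(row=2, col=1): c = -0.6200 + -0.5220i → escape time 9
(row=2, col=2): c = -0.2400 + -0.5220i → escape time 9
(row=2, col=3): c = 0.1400 + -0.5220i → escape time 9
(row=2, col=4): c = 0.5200 + -0.5220i → escape time 4
(row=2, col=5): c = 0.9000 + -0.5220i → escape time 2
(row=3, col=0): c = -1.0000 + -0.8280i → escape time 3
(row=3, col=1): c = -0.6200 + -0.8280i → escape time 4
(row=3, col=2): c = -0.2400 + -0.8280i → escape time 9
(row=3, col=3): c = 0.1400 + -0.8280i → escape time 5
(row=3, col=4): c = 0.5200 + -0.8280i → escape time 3
(row=3, col=5): c = 0.9000 + -0.8280i → escape time 2
(row=4, col=0): c = -1.0000 + -1.1340i → escape time 3
(row=4, col=1): c = -0.6200 + -1.1340i → escape time 3
(row=4, col=2): c = -0.2400 + -1.1340i → escape time 4
(row=4, col=3): c = 0.1400 + -1.1340i → escape time 3
(row=4, col=4): c = 0.5200 + -1.1340i → escape time 2
(row=4, col=5): c = 0.9000 + -1.1340i → escape time 2
(row=5, col=0): c = -1.0000 + -1.4400i → escape time 2
(row=5, col=1): c = -0.6200 + -1.4400i → escape time 2
(row=5, col=2): c = -0.2400 + -1.4400i → escape time 2
(row=5, col=3): c = 0.1400 + -1.4400i → escape time 2
(row=5, col=4): c = 0.5200 + -1.4400i → escape time 2
(row=5, col=5): c = 0.9000 + -1.4400i → escape time 2

Answer: 999953
999953
599942
349532
334322
222222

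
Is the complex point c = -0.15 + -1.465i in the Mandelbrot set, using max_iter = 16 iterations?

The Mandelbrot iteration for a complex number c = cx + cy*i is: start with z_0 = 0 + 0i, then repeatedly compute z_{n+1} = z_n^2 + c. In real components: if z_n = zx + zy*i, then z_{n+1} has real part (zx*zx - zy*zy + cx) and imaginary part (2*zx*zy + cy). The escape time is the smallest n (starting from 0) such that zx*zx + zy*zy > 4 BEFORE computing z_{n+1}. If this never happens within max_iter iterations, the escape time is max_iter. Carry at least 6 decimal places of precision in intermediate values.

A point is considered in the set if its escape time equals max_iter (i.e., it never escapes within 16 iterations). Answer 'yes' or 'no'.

Answer: no

Derivation:
z_0 = 0 + 0i, c = -0.1500 + -1.4650i
Iter 1: z = -0.1500 + -1.4650i, |z|^2 = 2.1687
Iter 2: z = -2.2737 + -1.0255i, |z|^2 = 6.2215
Escaped at iteration 2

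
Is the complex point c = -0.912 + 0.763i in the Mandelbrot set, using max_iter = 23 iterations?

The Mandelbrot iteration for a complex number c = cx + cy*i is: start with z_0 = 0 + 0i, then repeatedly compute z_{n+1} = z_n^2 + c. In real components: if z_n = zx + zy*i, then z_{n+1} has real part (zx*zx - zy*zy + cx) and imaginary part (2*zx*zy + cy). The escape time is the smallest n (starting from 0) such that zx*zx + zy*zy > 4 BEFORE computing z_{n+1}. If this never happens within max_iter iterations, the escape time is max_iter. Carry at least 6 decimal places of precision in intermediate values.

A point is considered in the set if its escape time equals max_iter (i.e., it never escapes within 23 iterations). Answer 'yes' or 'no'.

Answer: no

Derivation:
z_0 = 0 + 0i, c = -0.9120 + 0.7630i
Iter 1: z = -0.9120 + 0.7630i, |z|^2 = 1.4139
Iter 2: z = -0.6624 + -0.6287i, |z|^2 = 0.8341
Iter 3: z = -0.8685 + 1.5959i, |z|^2 = 3.3013
Iter 4: z = -2.7048 + -2.0091i, |z|^2 = 11.3524
Escaped at iteration 4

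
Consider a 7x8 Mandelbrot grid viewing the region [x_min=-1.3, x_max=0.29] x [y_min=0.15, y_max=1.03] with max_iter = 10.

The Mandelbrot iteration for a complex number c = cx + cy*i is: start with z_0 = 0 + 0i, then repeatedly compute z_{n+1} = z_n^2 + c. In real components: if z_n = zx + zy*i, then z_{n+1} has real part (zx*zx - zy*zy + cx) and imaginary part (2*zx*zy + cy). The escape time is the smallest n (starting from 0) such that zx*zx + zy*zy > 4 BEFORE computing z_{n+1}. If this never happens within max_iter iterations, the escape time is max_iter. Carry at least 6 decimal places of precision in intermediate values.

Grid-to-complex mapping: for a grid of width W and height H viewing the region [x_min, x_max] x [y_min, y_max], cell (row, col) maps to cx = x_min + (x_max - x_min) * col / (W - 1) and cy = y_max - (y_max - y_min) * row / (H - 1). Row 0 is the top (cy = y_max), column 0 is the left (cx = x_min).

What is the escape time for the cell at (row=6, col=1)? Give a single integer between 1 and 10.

z_0 = 0 + 0i, c = -1.0350 + 0.2757i
Iter 1: z = -1.0350 + 0.2757i, |z|^2 = 1.1472
Iter 2: z = -0.0398 + -0.2950i, |z|^2 = 0.0886
Iter 3: z = -1.1204 + 0.2992i, |z|^2 = 1.3449
Iter 4: z = 0.1309 + -0.3947i, |z|^2 = 0.1730
Iter 5: z = -1.1737 + 0.1724i, |z|^2 = 1.4073
Iter 6: z = 0.3128 + -0.1289i, |z|^2 = 0.1145
Iter 7: z = -0.9537 + 0.1951i, |z|^2 = 0.9477
Iter 8: z = -0.1634 + -0.0963i, |z|^2 = 0.0360
Iter 9: z = -1.0176 + 0.3072i, |z|^2 = 1.1298

Answer: 10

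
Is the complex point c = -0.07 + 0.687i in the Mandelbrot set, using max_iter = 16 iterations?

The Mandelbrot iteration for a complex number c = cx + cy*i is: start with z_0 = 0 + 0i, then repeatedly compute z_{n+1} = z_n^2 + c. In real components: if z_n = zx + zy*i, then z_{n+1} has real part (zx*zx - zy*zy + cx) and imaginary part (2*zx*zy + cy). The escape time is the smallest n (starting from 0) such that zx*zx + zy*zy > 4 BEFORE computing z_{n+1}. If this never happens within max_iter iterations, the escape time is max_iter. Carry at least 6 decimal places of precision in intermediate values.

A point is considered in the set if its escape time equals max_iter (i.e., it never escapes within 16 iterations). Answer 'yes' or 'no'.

z_0 = 0 + 0i, c = -0.0700 + 0.6870i
Iter 1: z = -0.0700 + 0.6870i, |z|^2 = 0.4769
Iter 2: z = -0.5371 + 0.5908i, |z|^2 = 0.6375
Iter 3: z = -0.1306 + 0.0524i, |z|^2 = 0.0198
Iter 4: z = -0.0557 + 0.6733i, |z|^2 = 0.4565
Iter 5: z = -0.5203 + 0.6120i, |z|^2 = 0.6452
Iter 6: z = -0.1739 + 0.0502i, |z|^2 = 0.0328
Iter 7: z = -0.0423 + 0.6695i, |z|^2 = 0.4501
Iter 8: z = -0.5165 + 0.6304i, |z|^2 = 0.6642
Iter 9: z = -0.2006 + 0.0358i, |z|^2 = 0.0415
Iter 10: z = -0.0310 + 0.6726i, |z|^2 = 0.4534
Iter 11: z = -0.5215 + 0.6452i, |z|^2 = 0.6883
Iter 12: z = -0.2144 + 0.0140i, |z|^2 = 0.0462
Iter 13: z = -0.0242 + 0.6810i, |z|^2 = 0.4643
Iter 14: z = -0.5331 + 0.6540i, |z|^2 = 0.7120
Iter 15: z = -0.2135 + -0.0104i, |z|^2 = 0.0457
Did not escape in 16 iterations → in set

Answer: yes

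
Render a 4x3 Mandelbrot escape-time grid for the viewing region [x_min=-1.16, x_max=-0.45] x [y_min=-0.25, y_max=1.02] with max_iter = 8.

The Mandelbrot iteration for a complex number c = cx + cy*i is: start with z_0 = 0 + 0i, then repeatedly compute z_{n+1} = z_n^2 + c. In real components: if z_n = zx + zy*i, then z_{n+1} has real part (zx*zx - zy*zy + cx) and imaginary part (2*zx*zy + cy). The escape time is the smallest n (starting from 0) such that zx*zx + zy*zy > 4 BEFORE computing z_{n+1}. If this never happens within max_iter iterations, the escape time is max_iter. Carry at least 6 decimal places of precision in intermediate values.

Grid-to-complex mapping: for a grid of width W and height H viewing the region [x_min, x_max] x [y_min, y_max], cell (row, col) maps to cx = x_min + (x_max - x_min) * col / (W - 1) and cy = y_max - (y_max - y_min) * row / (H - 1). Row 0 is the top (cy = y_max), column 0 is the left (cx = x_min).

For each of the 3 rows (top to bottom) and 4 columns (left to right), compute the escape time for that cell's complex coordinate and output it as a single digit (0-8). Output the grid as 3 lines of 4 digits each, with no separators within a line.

Answer: 3334
7788
8888

Derivation:
(row=0, col=0): c = -1.1600 + 1.0200i → escape time 3
(row=0, col=1): c = -0.9233 + 1.0200i → escape time 3
(row=0, col=2): c = -0.6867 + 1.0200i → escape time 3
(row=0, col=3): c = -0.4500 + 1.0200i → escape time 4
(row=1, col=0): c = -1.1600 + 0.3850i → escape time 7
(row=1, col=1): c = -0.9233 + 0.3850i → escape time 7
(row=1, col=2): c = -0.6867 + 0.3850i → escape time 8
(row=1, col=3): c = -0.4500 + 0.3850i → escape time 8
(row=2, col=0): c = -1.1600 + -0.2500i → escape time 8
(row=2, col=1): c = -0.9233 + -0.2500i → escape time 8
(row=2, col=2): c = -0.6867 + -0.2500i → escape time 8
(row=2, col=3): c = -0.4500 + -0.2500i → escape time 8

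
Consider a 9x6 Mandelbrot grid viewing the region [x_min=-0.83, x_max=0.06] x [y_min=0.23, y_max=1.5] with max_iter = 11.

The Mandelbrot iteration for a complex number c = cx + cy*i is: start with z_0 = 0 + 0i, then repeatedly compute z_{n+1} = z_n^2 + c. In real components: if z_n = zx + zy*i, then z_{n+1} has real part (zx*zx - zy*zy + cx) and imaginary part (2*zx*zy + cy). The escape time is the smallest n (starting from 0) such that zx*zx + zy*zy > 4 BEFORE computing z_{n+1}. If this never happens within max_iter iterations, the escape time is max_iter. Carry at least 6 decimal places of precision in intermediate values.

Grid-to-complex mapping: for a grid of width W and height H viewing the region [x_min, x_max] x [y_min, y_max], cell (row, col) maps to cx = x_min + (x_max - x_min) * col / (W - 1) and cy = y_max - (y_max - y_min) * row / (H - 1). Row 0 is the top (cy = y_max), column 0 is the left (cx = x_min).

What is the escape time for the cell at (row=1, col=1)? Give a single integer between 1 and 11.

z_0 = 0 + 0i, c = -0.7188 + 1.2460i
Iter 1: z = -0.7188 + 1.2460i, |z|^2 = 2.0691
Iter 2: z = -1.7547 + -0.5451i, |z|^2 = 3.3760
Iter 3: z = 2.0629 + 3.1590i, |z|^2 = 14.2351
Escaped at iteration 3

Answer: 3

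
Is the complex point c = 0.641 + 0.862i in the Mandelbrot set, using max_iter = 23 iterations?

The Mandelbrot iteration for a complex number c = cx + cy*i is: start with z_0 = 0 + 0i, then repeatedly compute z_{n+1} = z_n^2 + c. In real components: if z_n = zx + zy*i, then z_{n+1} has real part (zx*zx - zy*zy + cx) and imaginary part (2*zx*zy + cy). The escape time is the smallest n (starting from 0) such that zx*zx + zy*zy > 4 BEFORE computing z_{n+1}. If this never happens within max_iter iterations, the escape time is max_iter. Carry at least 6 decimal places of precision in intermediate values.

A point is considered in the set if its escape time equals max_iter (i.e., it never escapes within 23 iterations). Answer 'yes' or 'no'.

z_0 = 0 + 0i, c = 0.6410 + 0.8620i
Iter 1: z = 0.6410 + 0.8620i, |z|^2 = 1.1539
Iter 2: z = 0.3088 + 1.9671i, |z|^2 = 3.9648
Iter 3: z = -3.1330 + 2.0770i, |z|^2 = 14.1299
Escaped at iteration 3

Answer: no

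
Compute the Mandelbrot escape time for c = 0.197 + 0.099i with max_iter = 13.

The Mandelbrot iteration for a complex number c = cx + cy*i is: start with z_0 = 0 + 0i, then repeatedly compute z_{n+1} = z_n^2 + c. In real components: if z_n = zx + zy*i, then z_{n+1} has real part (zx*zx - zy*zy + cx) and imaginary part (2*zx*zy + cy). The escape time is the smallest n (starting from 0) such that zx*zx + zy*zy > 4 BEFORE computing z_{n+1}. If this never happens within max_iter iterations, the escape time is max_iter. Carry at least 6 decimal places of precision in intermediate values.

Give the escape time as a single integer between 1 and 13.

z_0 = 0 + 0i, c = 0.1970 + 0.0990i
Iter 1: z = 0.1970 + 0.0990i, |z|^2 = 0.0486
Iter 2: z = 0.2260 + 0.1380i, |z|^2 = 0.0701
Iter 3: z = 0.2290 + 0.1614i, |z|^2 = 0.0785
Iter 4: z = 0.2234 + 0.1729i, |z|^2 = 0.0798
Iter 5: z = 0.2170 + 0.1763i, |z|^2 = 0.0782
Iter 6: z = 0.2130 + 0.1755i, |z|^2 = 0.0762
Iter 7: z = 0.2116 + 0.1738i, |z|^2 = 0.0750
Iter 8: z = 0.2116 + 0.1725i, |z|^2 = 0.0745
Iter 9: z = 0.2120 + 0.1720i, |z|^2 = 0.0745
Iter 10: z = 0.2124 + 0.1719i, |z|^2 = 0.0747
Iter 11: z = 0.2125 + 0.1720i, |z|^2 = 0.0748
Iter 12: z = 0.2126 + 0.1721i, |z|^2 = 0.0748

Answer: 13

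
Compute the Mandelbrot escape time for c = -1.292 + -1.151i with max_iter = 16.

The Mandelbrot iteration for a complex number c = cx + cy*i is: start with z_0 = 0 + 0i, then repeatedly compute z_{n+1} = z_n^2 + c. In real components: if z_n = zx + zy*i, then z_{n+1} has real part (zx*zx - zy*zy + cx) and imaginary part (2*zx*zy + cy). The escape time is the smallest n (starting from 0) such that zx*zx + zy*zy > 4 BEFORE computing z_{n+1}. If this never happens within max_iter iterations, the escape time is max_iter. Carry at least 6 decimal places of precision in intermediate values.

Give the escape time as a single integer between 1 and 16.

Answer: 2

Derivation:
z_0 = 0 + 0i, c = -1.2920 + -1.1510i
Iter 1: z = -1.2920 + -1.1510i, |z|^2 = 2.9941
Iter 2: z = -0.9475 + 1.8232i, |z|^2 = 4.2218
Escaped at iteration 2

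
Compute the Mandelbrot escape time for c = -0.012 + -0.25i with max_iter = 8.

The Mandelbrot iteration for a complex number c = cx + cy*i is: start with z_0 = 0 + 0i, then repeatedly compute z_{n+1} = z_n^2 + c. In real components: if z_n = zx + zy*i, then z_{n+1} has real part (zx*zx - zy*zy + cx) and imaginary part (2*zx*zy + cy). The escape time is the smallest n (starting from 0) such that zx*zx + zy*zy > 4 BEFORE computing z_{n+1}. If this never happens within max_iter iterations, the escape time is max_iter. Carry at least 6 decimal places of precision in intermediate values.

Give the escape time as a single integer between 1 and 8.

Answer: 8

Derivation:
z_0 = 0 + 0i, c = -0.0120 + -0.2500i
Iter 1: z = -0.0120 + -0.2500i, |z|^2 = 0.0626
Iter 2: z = -0.0744 + -0.2440i, |z|^2 = 0.0651
Iter 3: z = -0.0660 + -0.2137i, |z|^2 = 0.0500
Iter 4: z = -0.0533 + -0.2218i, |z|^2 = 0.0520
Iter 5: z = -0.0583 + -0.2264i, |z|^2 = 0.0546
Iter 6: z = -0.0598 + -0.2236i, |z|^2 = 0.0536
Iter 7: z = -0.0584 + -0.2232i, |z|^2 = 0.0533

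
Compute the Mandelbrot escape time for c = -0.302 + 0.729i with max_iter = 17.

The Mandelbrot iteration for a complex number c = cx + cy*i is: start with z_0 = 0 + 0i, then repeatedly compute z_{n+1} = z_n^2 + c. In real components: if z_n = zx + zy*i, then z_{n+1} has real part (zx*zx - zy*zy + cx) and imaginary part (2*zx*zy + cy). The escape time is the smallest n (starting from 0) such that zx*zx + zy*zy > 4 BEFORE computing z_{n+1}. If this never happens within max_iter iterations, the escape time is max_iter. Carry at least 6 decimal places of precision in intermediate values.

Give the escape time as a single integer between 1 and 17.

Answer: 9

Derivation:
z_0 = 0 + 0i, c = -0.3020 + 0.7290i
Iter 1: z = -0.3020 + 0.7290i, |z|^2 = 0.6226
Iter 2: z = -0.7422 + 0.2887i, |z|^2 = 0.6343
Iter 3: z = 0.1656 + 0.3005i, |z|^2 = 0.1177
Iter 4: z = -0.3649 + 0.8285i, |z|^2 = 0.8195
Iter 5: z = -0.8553 + 0.1244i, |z|^2 = 0.7470
Iter 6: z = 0.4140 + 0.5161i, |z|^2 = 0.4378
Iter 7: z = -0.3970 + 1.1564i, |z|^2 = 1.4949
Iter 8: z = -1.4817 + -0.1892i, |z|^2 = 2.2311
Iter 9: z = 1.8576 + 1.2895i, |z|^2 = 5.1135
Escaped at iteration 9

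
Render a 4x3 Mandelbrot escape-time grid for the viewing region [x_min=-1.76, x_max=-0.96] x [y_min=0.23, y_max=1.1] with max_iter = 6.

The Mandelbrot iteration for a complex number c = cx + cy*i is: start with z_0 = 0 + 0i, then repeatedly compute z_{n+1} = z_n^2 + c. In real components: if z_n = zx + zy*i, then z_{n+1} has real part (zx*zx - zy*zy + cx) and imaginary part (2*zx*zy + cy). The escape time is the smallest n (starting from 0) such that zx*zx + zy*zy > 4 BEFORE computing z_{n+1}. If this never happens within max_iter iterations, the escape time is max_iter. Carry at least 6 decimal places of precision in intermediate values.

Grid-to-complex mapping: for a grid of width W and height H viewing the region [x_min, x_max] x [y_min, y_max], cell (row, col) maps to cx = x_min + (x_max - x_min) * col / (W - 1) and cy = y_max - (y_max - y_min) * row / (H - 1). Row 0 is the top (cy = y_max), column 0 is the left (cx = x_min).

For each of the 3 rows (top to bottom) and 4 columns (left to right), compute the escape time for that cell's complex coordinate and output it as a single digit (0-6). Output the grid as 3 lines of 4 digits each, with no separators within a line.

Answer: 1233
3334
4566

Derivation:
(row=0, col=0): c = -1.7600 + 1.1000i → escape time 1
(row=0, col=1): c = -1.4933 + 1.1000i → escape time 2
(row=0, col=2): c = -1.2267 + 1.1000i → escape time 3
(row=0, col=3): c = -0.9600 + 1.1000i → escape time 3
(row=1, col=0): c = -1.7600 + 0.6650i → escape time 3
(row=1, col=1): c = -1.4933 + 0.6650i → escape time 3
(row=1, col=2): c = -1.2267 + 0.6650i → escape time 3
(row=1, col=3): c = -0.9600 + 0.6650i → escape time 4
(row=2, col=0): c = -1.7600 + 0.2300i → escape time 4
(row=2, col=1): c = -1.4933 + 0.2300i → escape time 5
(row=2, col=2): c = -1.2267 + 0.2300i → escape time 6
(row=2, col=3): c = -0.9600 + 0.2300i → escape time 6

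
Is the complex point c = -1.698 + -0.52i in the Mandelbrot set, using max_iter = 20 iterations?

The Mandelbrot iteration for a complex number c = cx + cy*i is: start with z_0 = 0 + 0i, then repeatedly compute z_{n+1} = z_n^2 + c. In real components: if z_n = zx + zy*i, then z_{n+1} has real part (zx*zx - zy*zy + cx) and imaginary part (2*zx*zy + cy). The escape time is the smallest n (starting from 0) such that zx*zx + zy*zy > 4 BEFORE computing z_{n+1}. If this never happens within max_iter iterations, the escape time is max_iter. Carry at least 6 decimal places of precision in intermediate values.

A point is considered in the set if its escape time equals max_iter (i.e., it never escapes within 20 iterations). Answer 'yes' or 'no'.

Answer: no

Derivation:
z_0 = 0 + 0i, c = -1.6980 + -0.5200i
Iter 1: z = -1.6980 + -0.5200i, |z|^2 = 3.1536
Iter 2: z = 0.9148 + 1.2459i, |z|^2 = 2.3892
Iter 3: z = -2.4135 + 1.7595i, |z|^2 = 8.9207
Escaped at iteration 3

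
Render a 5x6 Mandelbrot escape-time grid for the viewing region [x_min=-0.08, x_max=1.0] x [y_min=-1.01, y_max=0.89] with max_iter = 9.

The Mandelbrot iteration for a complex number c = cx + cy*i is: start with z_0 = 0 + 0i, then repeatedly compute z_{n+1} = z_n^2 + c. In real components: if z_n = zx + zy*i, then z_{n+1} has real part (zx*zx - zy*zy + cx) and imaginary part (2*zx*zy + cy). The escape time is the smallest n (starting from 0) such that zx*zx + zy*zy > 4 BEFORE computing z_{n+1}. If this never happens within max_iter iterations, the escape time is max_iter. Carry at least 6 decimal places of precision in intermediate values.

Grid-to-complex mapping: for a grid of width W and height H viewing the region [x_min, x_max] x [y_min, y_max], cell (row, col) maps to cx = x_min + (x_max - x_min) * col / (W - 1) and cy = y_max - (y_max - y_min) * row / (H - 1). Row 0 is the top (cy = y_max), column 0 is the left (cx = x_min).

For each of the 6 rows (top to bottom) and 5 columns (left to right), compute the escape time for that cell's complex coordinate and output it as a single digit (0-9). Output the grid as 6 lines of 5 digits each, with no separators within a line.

Answer: 94322
99532
99632
99732
99532
84322

Derivation:
(row=0, col=0): c = -0.0800 + 0.8900i → escape time 9
(row=0, col=1): c = 0.1900 + 0.8900i → escape time 4
(row=0, col=2): c = 0.4600 + 0.8900i → escape time 3
(row=0, col=3): c = 0.7300 + 0.8900i → escape time 2
(row=0, col=4): c = 1.0000 + 0.8900i → escape time 2
(row=1, col=0): c = -0.0800 + 0.5100i → escape time 9
(row=1, col=1): c = 0.1900 + 0.5100i → escape time 9
(row=1, col=2): c = 0.4600 + 0.5100i → escape time 5
(row=1, col=3): c = 0.7300 + 0.5100i → escape time 3
(row=1, col=4): c = 1.0000 + 0.5100i → escape time 2
(row=2, col=0): c = -0.0800 + 0.1300i → escape time 9
(row=2, col=1): c = 0.1900 + 0.1300i → escape time 9
(row=2, col=2): c = 0.4600 + 0.1300i → escape time 6
(row=2, col=3): c = 0.7300 + 0.1300i → escape time 3
(row=2, col=4): c = 1.0000 + 0.1300i → escape time 2
(row=3, col=0): c = -0.0800 + -0.2500i → escape time 9
(row=3, col=1): c = 0.1900 + -0.2500i → escape time 9
(row=3, col=2): c = 0.4600 + -0.2500i → escape time 7
(row=3, col=3): c = 0.7300 + -0.2500i → escape time 3
(row=3, col=4): c = 1.0000 + -0.2500i → escape time 2
(row=4, col=0): c = -0.0800 + -0.6300i → escape time 9
(row=4, col=1): c = 0.1900 + -0.6300i → escape time 9
(row=4, col=2): c = 0.4600 + -0.6300i → escape time 5
(row=4, col=3): c = 0.7300 + -0.6300i → escape time 3
(row=4, col=4): c = 1.0000 + -0.6300i → escape time 2
(row=5, col=0): c = -0.0800 + -1.0100i → escape time 8
(row=5, col=1): c = 0.1900 + -1.0100i → escape time 4
(row=5, col=2): c = 0.4600 + -1.0100i → escape time 3
(row=5, col=3): c = 0.7300 + -1.0100i → escape time 2
(row=5, col=4): c = 1.0000 + -1.0100i → escape time 2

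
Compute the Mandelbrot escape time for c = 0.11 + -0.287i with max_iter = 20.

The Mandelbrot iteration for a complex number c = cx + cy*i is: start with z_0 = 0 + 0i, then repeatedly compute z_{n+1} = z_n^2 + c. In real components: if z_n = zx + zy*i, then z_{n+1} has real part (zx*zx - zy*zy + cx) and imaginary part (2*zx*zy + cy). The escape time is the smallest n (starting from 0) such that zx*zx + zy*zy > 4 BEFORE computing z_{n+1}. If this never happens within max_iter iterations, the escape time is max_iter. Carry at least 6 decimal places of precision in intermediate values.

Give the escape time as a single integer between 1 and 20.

Answer: 20

Derivation:
z_0 = 0 + 0i, c = 0.1100 + -0.2870i
Iter 1: z = 0.1100 + -0.2870i, |z|^2 = 0.0945
Iter 2: z = 0.0397 + -0.3501i, |z|^2 = 0.1242
Iter 3: z = -0.0110 + -0.3148i, |z|^2 = 0.0992
Iter 4: z = 0.0110 + -0.2801i, |z|^2 = 0.0786
Iter 5: z = 0.0317 + -0.2932i, |z|^2 = 0.0870
Iter 6: z = 0.0251 + -0.3056i, |z|^2 = 0.0940
Iter 7: z = 0.0172 + -0.3023i, |z|^2 = 0.0917
Iter 8: z = 0.0189 + -0.2974i, |z|^2 = 0.0888
Iter 9: z = 0.0219 + -0.2982i, |z|^2 = 0.0894
Iter 10: z = 0.0215 + -0.3001i, |z|^2 = 0.0905
Iter 11: z = 0.0204 + -0.2999i, |z|^2 = 0.0904
Iter 12: z = 0.0205 + -0.2993i, |z|^2 = 0.0900
Iter 13: z = 0.0209 + -0.2992i, |z|^2 = 0.0900
Iter 14: z = 0.0209 + -0.2995i, |z|^2 = 0.0901
Iter 15: z = 0.0207 + -0.2995i, |z|^2 = 0.0901
Iter 16: z = 0.0207 + -0.2994i, |z|^2 = 0.0901
Iter 17: z = 0.0208 + -0.2994i, |z|^2 = 0.0901
Iter 18: z = 0.0208 + -0.2994i, |z|^2 = 0.0901
Iter 19: z = 0.0208 + -0.2994i, |z|^2 = 0.0901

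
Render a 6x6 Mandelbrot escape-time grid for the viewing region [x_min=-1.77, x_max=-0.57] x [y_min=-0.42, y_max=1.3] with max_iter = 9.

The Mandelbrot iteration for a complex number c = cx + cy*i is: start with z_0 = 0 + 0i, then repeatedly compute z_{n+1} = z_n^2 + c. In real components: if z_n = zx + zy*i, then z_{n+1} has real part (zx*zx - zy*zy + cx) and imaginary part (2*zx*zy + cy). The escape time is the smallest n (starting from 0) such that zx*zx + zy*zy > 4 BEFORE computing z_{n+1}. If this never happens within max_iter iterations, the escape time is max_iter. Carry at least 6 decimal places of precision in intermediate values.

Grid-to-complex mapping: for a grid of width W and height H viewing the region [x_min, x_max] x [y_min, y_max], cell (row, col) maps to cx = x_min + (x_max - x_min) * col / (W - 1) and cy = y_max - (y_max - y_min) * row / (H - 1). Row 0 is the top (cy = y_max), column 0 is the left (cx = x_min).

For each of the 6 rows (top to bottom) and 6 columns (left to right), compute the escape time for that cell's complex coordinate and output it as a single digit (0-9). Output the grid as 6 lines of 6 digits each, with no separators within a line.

Answer: 112223
133334
333459
457999
579999
349679

Derivation:
(row=0, col=0): c = -1.7700 + 1.3000i → escape time 1
(row=0, col=1): c = -1.5300 + 1.3000i → escape time 1
(row=0, col=2): c = -1.2900 + 1.3000i → escape time 2
(row=0, col=3): c = -1.0500 + 1.3000i → escape time 2
(row=0, col=4): c = -0.8100 + 1.3000i → escape time 2
(row=0, col=5): c = -0.5700 + 1.3000i → escape time 3
(row=1, col=0): c = -1.7700 + 0.9560i → escape time 1
(row=1, col=1): c = -1.5300 + 0.9560i → escape time 3
(row=1, col=2): c = -1.2900 + 0.9560i → escape time 3
(row=1, col=3): c = -1.0500 + 0.9560i → escape time 3
(row=1, col=4): c = -0.8100 + 0.9560i → escape time 3
(row=1, col=5): c = -0.5700 + 0.9560i → escape time 4
(row=2, col=0): c = -1.7700 + 0.6120i → escape time 3
(row=2, col=1): c = -1.5300 + 0.6120i → escape time 3
(row=2, col=2): c = -1.2900 + 0.6120i → escape time 3
(row=2, col=3): c = -1.0500 + 0.6120i → escape time 4
(row=2, col=4): c = -0.8100 + 0.6120i → escape time 5
(row=2, col=5): c = -0.5700 + 0.6120i → escape time 9
(row=3, col=0): c = -1.7700 + 0.2680i → escape time 4
(row=3, col=1): c = -1.5300 + 0.2680i → escape time 5
(row=3, col=2): c = -1.2900 + 0.2680i → escape time 7
(row=3, col=3): c = -1.0500 + 0.2680i → escape time 9
(row=3, col=4): c = -0.8100 + 0.2680i → escape time 9
(row=3, col=5): c = -0.5700 + 0.2680i → escape time 9
(row=4, col=0): c = -1.7700 + -0.0760i → escape time 5
(row=4, col=1): c = -1.5300 + -0.0760i → escape time 7
(row=4, col=2): c = -1.2900 + -0.0760i → escape time 9
(row=4, col=3): c = -1.0500 + -0.0760i → escape time 9
(row=4, col=4): c = -0.8100 + -0.0760i → escape time 9
(row=4, col=5): c = -0.5700 + -0.0760i → escape time 9
(row=5, col=0): c = -1.7700 + -0.4200i → escape time 3
(row=5, col=1): c = -1.5300 + -0.4200i → escape time 4
(row=5, col=2): c = -1.2900 + -0.4200i → escape time 9
(row=5, col=3): c = -1.0500 + -0.4200i → escape time 6
(row=5, col=4): c = -0.8100 + -0.4200i → escape time 7
(row=5, col=5): c = -0.5700 + -0.4200i → escape time 9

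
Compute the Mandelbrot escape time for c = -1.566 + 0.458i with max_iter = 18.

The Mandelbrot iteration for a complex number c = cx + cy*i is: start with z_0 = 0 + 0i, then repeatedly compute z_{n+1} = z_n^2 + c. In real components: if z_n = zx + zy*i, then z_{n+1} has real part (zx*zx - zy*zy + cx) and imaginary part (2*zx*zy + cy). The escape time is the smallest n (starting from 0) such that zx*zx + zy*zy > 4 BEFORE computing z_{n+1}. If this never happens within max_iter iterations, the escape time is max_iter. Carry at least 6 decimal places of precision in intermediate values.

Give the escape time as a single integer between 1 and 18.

z_0 = 0 + 0i, c = -1.5660 + 0.4580i
Iter 1: z = -1.5660 + 0.4580i, |z|^2 = 2.6621
Iter 2: z = 0.6766 + -0.9765i, |z|^2 = 1.4112
Iter 3: z = -2.0617 + -0.8633i, |z|^2 = 4.9959
Escaped at iteration 3

Answer: 3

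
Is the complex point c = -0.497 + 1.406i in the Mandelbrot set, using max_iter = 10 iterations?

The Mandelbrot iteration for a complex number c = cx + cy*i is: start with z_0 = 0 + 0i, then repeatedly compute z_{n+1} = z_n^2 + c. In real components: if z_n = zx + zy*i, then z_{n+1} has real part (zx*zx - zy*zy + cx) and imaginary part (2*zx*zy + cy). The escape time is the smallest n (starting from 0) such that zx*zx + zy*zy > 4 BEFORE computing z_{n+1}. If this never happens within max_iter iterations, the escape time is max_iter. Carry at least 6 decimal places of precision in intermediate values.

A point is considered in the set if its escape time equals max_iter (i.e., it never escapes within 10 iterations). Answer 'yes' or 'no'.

z_0 = 0 + 0i, c = -0.4970 + 1.4060i
Iter 1: z = -0.4970 + 1.4060i, |z|^2 = 2.2238
Iter 2: z = -2.2268 + 0.0084i, |z|^2 = 4.9588
Escaped at iteration 2

Answer: no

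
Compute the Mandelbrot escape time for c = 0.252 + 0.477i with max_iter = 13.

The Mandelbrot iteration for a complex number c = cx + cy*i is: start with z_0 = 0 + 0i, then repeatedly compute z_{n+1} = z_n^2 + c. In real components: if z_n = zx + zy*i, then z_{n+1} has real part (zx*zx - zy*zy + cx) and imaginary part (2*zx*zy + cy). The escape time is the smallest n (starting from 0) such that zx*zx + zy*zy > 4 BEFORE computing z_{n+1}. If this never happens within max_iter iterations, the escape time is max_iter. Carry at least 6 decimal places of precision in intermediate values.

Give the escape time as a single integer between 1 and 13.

Answer: 13

Derivation:
z_0 = 0 + 0i, c = 0.2520 + 0.4770i
Iter 1: z = 0.2520 + 0.4770i, |z|^2 = 0.2910
Iter 2: z = 0.0880 + 0.7174i, |z|^2 = 0.5224
Iter 3: z = -0.2549 + 0.6032i, |z|^2 = 0.4289
Iter 4: z = -0.0469 + 0.1694i, |z|^2 = 0.0309
Iter 5: z = 0.2255 + 0.4611i, |z|^2 = 0.2635
Iter 6: z = 0.0902 + 0.6850i, |z|^2 = 0.4773
Iter 7: z = -0.2090 + 0.6006i, |z|^2 = 0.4044
Iter 8: z = -0.0650 + 0.2259i, |z|^2 = 0.0553
Iter 9: z = 0.2052 + 0.4476i, |z|^2 = 0.2425
Iter 10: z = 0.0937 + 0.6607i, |z|^2 = 0.4453
Iter 11: z = -0.1757 + 0.6009i, |z|^2 = 0.3919
Iter 12: z = -0.0782 + 0.2658i, |z|^2 = 0.0768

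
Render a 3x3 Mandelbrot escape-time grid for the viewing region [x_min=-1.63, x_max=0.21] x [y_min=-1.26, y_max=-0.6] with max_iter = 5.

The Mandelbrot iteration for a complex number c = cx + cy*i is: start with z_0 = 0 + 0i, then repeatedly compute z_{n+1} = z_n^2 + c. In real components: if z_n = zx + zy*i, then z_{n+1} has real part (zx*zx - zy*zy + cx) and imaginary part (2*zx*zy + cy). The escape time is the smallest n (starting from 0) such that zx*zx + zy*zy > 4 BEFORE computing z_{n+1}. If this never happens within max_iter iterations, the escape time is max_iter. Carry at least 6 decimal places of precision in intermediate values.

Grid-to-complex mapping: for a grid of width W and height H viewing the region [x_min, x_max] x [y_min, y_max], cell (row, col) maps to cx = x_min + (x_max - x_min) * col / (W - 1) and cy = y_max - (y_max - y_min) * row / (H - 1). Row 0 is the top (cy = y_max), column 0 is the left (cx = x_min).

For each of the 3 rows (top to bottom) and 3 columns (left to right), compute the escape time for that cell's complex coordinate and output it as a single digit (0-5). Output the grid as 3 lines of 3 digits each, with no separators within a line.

(row=0, col=0): c = -1.6300 + -0.6000i → escape time 3
(row=0, col=1): c = -0.7100 + -0.6000i → escape time 5
(row=0, col=2): c = 0.2100 + -0.6000i → escape time 5
(row=1, col=0): c = -1.6300 + -0.9300i → escape time 2
(row=1, col=1): c = -0.7100 + -0.9300i → escape time 4
(row=1, col=2): c = 0.2100 + -0.9300i → escape time 4
(row=2, col=0): c = -1.6300 + -1.2600i → escape time 1
(row=2, col=1): c = -0.7100 + -1.2600i → escape time 3
(row=2, col=2): c = 0.2100 + -1.2600i → escape time 2

Answer: 355
244
132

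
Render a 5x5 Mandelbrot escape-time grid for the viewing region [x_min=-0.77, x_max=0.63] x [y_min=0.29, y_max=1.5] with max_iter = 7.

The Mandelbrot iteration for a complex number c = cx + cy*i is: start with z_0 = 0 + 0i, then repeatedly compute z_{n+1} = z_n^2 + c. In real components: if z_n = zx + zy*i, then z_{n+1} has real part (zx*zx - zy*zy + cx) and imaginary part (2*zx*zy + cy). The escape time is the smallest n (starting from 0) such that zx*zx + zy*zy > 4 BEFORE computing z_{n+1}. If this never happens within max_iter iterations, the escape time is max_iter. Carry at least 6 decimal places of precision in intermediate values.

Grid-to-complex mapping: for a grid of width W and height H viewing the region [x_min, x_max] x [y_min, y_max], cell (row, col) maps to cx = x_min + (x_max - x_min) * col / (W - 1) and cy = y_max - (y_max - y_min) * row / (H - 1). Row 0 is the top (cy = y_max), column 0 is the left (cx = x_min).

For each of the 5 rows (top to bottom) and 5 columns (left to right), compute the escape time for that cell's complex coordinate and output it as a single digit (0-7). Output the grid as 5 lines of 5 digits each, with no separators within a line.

Answer: 22222
33322
45742
57773
77774

Derivation:
(row=0, col=0): c = -0.7700 + 1.5000i → escape time 2
(row=0, col=1): c = -0.4200 + 1.5000i → escape time 2
(row=0, col=2): c = -0.0700 + 1.5000i → escape time 2
(row=0, col=3): c = 0.2800 + 1.5000i → escape time 2
(row=0, col=4): c = 0.6300 + 1.5000i → escape time 2
(row=1, col=0): c = -0.7700 + 1.1975i → escape time 3
(row=1, col=1): c = -0.4200 + 1.1975i → escape time 3
(row=1, col=2): c = -0.0700 + 1.1975i → escape time 3
(row=1, col=3): c = 0.2800 + 1.1975i → escape time 2
(row=1, col=4): c = 0.6300 + 1.1975i → escape time 2
(row=2, col=0): c = -0.7700 + 0.8950i → escape time 4
(row=2, col=1): c = -0.4200 + 0.8950i → escape time 5
(row=2, col=2): c = -0.0700 + 0.8950i → escape time 7
(row=2, col=3): c = 0.2800 + 0.8950i → escape time 4
(row=2, col=4): c = 0.6300 + 0.8950i → escape time 2
(row=3, col=0): c = -0.7700 + 0.5925i → escape time 5
(row=3, col=1): c = -0.4200 + 0.5925i → escape time 7
(row=3, col=2): c = -0.0700 + 0.5925i → escape time 7
(row=3, col=3): c = 0.2800 + 0.5925i → escape time 7
(row=3, col=4): c = 0.6300 + 0.5925i → escape time 3
(row=4, col=0): c = -0.7700 + 0.2900i → escape time 7
(row=4, col=1): c = -0.4200 + 0.2900i → escape time 7
(row=4, col=2): c = -0.0700 + 0.2900i → escape time 7
(row=4, col=3): c = 0.2800 + 0.2900i → escape time 7
(row=4, col=4): c = 0.6300 + 0.2900i → escape time 4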